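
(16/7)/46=8/161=0.05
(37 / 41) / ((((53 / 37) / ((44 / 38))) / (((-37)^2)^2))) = 56445980998 / 41287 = 1367161.12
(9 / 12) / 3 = 1 / 4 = 0.25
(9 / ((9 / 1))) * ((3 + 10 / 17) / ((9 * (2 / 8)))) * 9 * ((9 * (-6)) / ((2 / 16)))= -105408 / 17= -6200.47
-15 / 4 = -3.75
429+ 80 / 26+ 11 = 5760 / 13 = 443.08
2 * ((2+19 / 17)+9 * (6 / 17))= 214 / 17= 12.59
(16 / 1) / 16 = 1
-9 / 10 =-0.90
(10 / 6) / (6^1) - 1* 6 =-103 / 18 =-5.72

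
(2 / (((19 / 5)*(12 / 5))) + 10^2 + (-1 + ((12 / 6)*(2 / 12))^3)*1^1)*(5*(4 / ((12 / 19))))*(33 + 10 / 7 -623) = -1048921100 / 567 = -1849949.03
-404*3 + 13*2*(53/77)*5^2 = -58874/77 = -764.60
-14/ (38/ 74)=-518/ 19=-27.26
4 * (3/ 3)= 4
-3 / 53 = -0.06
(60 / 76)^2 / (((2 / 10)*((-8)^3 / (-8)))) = 1125 / 23104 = 0.05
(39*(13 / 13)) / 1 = 39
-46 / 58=-23 / 29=-0.79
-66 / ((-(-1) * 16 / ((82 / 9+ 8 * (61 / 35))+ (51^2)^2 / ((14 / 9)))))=-30139130219 / 1680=-17939958.46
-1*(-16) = 16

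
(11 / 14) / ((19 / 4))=22 / 133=0.17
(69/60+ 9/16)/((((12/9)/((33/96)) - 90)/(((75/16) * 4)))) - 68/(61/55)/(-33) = 49431775/33285504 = 1.49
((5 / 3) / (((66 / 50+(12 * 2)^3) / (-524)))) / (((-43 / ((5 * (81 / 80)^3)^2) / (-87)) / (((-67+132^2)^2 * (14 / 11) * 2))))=-754232980644174501253539 / 285709712752640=-2639857684.14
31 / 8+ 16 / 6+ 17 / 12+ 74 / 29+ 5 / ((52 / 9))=102925 / 9048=11.38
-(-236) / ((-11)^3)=-236 / 1331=-0.18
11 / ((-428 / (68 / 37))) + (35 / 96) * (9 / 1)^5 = 2727368911 / 126688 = 21528.23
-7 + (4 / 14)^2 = -339 / 49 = -6.92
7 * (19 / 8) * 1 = 133 / 8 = 16.62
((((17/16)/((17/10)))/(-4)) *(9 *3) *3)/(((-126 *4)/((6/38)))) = 135/34048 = 0.00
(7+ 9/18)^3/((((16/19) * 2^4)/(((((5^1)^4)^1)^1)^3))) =15655517578125/2048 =7644295692.44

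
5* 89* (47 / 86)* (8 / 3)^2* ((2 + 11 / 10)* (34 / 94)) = 750448 / 387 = 1939.14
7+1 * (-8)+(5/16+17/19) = 63/304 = 0.21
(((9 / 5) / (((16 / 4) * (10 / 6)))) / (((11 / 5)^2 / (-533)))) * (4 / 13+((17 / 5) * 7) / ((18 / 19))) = -3659619 / 4840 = -756.12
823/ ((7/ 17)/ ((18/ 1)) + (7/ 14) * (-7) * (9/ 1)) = -125919/ 4816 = -26.15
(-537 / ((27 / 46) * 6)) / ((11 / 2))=-8234 / 297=-27.72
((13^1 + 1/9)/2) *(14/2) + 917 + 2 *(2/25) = 963.05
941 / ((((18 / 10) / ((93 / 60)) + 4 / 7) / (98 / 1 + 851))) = 193782953 / 376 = 515380.19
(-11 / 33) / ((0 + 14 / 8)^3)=-64 / 1029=-0.06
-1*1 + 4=3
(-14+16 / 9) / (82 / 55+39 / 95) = -114950 / 17883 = -6.43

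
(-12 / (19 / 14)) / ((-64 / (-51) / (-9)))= 9639 / 152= 63.41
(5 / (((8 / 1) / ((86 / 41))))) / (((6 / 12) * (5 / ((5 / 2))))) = 215 / 164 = 1.31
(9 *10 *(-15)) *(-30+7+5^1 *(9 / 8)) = 93825 / 4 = 23456.25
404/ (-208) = -101/ 52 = -1.94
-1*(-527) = 527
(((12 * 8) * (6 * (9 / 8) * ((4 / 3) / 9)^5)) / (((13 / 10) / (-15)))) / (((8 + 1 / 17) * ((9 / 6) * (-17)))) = 819200 / 315498807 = 0.00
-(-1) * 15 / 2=15 / 2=7.50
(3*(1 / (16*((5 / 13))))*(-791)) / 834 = -10283 / 22240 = -0.46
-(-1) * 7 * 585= 4095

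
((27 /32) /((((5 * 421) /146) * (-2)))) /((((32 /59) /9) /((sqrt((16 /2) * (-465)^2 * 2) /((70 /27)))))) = -2628015111 /7544320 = -348.34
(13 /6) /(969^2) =13 /5633766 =0.00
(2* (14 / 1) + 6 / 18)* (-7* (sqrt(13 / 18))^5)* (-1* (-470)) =-23630425* sqrt(26) / 2916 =-41320.99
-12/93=-4/31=-0.13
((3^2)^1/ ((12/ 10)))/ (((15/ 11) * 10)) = 11/ 20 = 0.55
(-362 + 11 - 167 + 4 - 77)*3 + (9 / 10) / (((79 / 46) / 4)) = -699507 / 395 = -1770.90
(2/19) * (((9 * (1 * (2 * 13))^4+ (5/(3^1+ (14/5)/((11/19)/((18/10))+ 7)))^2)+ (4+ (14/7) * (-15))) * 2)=1843907811015208/2129606811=865844.25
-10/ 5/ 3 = -2/ 3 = -0.67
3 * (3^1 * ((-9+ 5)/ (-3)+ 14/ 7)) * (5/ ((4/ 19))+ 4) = 1665/ 2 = 832.50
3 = 3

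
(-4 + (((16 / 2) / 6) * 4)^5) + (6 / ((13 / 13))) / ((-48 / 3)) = 8380103 / 1944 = 4310.75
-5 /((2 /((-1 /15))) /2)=1 /3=0.33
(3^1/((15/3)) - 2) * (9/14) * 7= -63/10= -6.30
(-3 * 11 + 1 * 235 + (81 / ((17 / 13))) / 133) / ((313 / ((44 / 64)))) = 5035525 / 11323088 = 0.44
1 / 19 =0.05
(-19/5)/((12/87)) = -551/20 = -27.55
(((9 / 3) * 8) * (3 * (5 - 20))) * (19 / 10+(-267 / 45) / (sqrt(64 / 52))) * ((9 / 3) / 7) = -6156 / 7+4806 * sqrt(13) / 7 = 1596.04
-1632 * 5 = -8160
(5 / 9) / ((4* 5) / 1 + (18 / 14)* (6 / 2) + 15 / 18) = 70 / 3111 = 0.02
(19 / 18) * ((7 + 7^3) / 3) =3325 / 27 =123.15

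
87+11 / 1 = 98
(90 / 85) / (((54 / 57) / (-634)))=-12046 / 17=-708.59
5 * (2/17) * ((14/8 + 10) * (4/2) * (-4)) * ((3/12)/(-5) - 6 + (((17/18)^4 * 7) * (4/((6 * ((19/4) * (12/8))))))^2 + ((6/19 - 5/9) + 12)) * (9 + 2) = -77854514114713523/21398395868937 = -3638.33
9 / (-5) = -9 / 5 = -1.80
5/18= 0.28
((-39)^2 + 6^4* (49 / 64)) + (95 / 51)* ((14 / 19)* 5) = 514103 / 204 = 2520.11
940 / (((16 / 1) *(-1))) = -58.75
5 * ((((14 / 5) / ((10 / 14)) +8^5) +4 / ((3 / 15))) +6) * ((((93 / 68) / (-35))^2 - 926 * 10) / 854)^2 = 563969967956332621170393387 / 29250519425607200000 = 19280682.16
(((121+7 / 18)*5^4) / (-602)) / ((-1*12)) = 1365625 / 130032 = 10.50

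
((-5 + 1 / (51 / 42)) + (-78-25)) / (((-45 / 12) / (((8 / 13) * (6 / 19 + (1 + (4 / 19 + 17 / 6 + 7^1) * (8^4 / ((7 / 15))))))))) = 45574196160 / 29393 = 1550511.90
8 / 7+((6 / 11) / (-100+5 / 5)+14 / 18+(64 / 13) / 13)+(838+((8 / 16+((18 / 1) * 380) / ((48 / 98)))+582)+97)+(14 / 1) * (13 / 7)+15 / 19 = 759368102225 / 48954906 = 15511.58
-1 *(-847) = 847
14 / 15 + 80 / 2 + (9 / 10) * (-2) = 587 / 15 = 39.13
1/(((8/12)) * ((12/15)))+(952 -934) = 159/8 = 19.88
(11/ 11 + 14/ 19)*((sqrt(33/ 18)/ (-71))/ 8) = -11*sqrt(66)/ 21584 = -0.00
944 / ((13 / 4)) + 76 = 4764 / 13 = 366.46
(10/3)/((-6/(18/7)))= -10/7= -1.43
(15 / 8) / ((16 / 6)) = 45 / 64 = 0.70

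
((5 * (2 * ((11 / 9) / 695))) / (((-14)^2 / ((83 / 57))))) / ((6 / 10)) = 4565 / 20964258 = 0.00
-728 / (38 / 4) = -1456 / 19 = -76.63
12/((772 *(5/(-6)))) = -18/965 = -0.02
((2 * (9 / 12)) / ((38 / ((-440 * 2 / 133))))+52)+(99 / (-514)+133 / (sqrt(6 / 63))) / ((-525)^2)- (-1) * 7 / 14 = 52.24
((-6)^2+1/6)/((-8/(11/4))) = -2387/192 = -12.43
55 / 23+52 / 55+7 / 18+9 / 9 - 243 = -5425507 / 22770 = -238.27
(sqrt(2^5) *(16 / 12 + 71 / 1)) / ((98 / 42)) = 124 *sqrt(2) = 175.36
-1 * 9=-9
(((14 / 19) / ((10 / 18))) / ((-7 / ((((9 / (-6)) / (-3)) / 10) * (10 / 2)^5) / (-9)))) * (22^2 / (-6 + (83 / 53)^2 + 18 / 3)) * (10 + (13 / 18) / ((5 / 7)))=75786749775 / 130891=579006.58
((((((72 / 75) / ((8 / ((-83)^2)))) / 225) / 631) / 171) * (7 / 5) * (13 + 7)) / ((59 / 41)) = 0.00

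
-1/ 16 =-0.06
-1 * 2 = -2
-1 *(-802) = 802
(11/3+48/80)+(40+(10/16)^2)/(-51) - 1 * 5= -24893/16320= -1.53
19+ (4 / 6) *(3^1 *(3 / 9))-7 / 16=923 / 48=19.23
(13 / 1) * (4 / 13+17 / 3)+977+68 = 1122.67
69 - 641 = -572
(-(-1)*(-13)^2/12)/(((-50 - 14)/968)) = -20449/96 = -213.01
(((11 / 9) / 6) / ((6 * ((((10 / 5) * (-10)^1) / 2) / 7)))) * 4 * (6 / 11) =-7 / 135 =-0.05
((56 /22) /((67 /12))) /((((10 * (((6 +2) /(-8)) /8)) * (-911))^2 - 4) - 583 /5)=26880 /76449361549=0.00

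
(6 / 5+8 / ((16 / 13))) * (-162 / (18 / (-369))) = 255717 / 10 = 25571.70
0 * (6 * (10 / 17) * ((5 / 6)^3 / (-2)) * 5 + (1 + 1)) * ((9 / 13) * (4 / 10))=0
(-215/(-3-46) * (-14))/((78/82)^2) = -722830/10647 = -67.89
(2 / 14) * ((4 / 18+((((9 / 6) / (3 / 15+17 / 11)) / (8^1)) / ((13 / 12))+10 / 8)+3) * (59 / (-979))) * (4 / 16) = -4039199 / 410522112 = -0.01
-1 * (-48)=48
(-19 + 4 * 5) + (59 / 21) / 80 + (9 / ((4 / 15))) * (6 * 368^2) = 46071246539 / 1680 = 27423361.04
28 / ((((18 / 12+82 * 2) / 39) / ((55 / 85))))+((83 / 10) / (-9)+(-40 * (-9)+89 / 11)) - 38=1857493639 / 5570730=333.44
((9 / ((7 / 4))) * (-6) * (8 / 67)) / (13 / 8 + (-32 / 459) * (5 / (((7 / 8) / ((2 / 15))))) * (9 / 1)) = -2115072 / 658409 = -3.21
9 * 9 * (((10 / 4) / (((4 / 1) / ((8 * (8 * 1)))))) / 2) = 1620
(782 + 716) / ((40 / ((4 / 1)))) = 749 / 5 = 149.80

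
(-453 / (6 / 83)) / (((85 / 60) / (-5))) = 375990 / 17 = 22117.06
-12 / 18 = -2 / 3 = -0.67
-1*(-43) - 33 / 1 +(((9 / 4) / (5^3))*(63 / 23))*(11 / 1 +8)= 125773 / 11500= 10.94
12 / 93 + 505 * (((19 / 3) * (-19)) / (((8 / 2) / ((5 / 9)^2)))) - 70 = -143391727 / 30132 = -4758.79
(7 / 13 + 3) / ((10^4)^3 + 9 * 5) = 46 / 13000000000585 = 0.00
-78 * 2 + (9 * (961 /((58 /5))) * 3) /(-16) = -274503 /928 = -295.80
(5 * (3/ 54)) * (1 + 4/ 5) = 0.50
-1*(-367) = 367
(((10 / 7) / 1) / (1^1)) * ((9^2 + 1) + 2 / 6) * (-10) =-24700 / 21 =-1176.19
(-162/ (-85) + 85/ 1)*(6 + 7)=96031/ 85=1129.78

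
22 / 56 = 11 / 28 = 0.39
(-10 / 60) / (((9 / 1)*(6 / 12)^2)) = -0.07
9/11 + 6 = 75/11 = 6.82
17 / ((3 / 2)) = 34 / 3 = 11.33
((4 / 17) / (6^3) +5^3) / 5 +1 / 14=402776 / 16065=25.07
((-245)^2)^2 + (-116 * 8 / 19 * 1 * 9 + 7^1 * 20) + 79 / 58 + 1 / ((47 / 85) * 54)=2519286285516385 / 699219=3603000326.82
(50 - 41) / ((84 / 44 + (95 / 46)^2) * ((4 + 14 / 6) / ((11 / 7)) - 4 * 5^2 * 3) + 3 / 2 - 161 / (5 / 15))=-6912972 / 1773469339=-0.00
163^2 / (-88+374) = 26569 / 286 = 92.90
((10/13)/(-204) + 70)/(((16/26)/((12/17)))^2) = 3619785/39304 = 92.10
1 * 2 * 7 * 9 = 126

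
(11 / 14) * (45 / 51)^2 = 2475 / 4046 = 0.61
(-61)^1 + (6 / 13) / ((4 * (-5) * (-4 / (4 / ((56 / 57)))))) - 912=-7083269 / 7280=-972.98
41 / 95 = 0.43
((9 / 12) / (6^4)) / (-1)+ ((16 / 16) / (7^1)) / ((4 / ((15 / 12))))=0.04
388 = 388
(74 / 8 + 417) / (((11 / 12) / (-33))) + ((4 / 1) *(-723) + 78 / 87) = -528847 / 29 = -18236.10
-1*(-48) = 48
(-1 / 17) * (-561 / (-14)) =-33 / 14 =-2.36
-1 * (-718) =718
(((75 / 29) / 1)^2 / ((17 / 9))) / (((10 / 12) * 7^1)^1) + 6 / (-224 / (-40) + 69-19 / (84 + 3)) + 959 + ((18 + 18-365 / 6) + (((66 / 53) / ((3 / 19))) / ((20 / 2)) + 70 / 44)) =937.23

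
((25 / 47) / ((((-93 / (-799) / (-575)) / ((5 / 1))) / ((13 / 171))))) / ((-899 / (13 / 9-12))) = -79421875 / 6772167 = -11.73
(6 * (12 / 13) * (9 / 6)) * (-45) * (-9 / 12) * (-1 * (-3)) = 10935 / 13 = 841.15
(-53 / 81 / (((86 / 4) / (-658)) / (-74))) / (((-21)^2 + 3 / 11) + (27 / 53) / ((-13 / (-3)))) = -39117886808 / 11651669451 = -3.36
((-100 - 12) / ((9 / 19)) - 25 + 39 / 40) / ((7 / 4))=-93769 / 630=-148.84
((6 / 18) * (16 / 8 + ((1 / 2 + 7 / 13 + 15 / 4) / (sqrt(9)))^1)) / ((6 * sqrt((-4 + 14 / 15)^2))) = 935 / 14352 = 0.07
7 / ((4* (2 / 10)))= 35 / 4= 8.75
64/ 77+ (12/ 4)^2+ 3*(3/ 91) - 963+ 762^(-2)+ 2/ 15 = -395621595137/ 415160460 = -952.94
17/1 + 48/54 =17.89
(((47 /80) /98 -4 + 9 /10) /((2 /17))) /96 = -412369 /1505280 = -0.27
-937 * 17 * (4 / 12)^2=-15929 / 9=-1769.89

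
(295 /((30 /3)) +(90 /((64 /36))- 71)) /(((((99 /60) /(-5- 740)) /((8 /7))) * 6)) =-543850 /693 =-784.78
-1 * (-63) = 63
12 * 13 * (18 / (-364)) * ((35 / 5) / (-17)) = 54 / 17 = 3.18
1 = 1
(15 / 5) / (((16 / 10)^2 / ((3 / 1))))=3.52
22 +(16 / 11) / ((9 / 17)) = 2450 / 99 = 24.75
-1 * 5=-5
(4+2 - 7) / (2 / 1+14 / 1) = -1 / 16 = -0.06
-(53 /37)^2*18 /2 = -25281 /1369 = -18.47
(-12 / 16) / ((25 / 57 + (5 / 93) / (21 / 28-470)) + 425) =-3316659 / 1881379160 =-0.00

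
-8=-8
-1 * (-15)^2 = -225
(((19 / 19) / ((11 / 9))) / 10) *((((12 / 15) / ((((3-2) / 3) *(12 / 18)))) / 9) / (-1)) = -9 / 275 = -0.03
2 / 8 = 1 / 4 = 0.25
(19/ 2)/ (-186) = -19/ 372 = -0.05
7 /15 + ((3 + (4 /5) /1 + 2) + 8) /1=214 /15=14.27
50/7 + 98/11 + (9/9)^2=1313/77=17.05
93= 93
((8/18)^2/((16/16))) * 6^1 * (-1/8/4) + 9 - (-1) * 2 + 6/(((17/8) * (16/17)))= 377/27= 13.96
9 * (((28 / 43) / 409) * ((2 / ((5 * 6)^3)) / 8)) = 7 / 52761000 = 0.00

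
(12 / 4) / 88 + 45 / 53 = 0.88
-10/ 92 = -5/ 46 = -0.11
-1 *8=-8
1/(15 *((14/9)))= 3/70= 0.04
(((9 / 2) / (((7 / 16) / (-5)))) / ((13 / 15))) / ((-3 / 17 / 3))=91800 / 91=1008.79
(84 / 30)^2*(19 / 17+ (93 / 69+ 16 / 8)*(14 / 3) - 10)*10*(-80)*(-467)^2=-10815623222656 / 1173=-9220480155.72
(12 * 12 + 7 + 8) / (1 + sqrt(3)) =-159 / 2 + 159 * sqrt(3) / 2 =58.20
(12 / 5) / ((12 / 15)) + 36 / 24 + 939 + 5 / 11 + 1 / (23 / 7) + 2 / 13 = 6212347 / 6578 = 944.41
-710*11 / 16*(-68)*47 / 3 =3120095 / 6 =520015.83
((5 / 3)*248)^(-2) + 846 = 1300809609 / 1537600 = 846.00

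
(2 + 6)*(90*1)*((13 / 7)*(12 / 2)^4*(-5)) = -60652800 / 7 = -8664685.71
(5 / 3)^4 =625 / 81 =7.72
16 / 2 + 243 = 251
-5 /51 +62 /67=2827 /3417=0.83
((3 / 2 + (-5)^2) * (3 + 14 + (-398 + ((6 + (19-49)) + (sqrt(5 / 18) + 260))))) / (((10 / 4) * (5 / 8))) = -12296 / 5 + 212 * sqrt(10) / 75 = -2450.26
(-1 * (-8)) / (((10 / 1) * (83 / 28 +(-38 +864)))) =112 / 116055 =0.00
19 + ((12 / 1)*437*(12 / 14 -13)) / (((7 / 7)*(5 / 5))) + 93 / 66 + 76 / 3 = -29397707 / 462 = -63631.40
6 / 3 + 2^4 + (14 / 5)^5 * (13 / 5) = 7272962 / 15625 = 465.47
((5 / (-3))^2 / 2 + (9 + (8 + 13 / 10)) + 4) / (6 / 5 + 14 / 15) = 533 / 48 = 11.10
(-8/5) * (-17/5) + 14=486/25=19.44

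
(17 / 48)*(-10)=-85 / 24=-3.54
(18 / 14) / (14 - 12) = 9 / 14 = 0.64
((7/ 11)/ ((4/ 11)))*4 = 7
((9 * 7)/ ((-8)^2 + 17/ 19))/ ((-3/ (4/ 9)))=-532/ 3699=-0.14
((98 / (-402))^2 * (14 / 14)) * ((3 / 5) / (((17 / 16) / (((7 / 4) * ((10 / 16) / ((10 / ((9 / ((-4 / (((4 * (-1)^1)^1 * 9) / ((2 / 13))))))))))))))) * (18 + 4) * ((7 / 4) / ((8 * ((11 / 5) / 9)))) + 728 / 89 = 40188284591 / 869357696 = 46.23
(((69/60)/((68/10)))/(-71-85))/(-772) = 23/16378752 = 0.00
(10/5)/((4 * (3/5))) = 5/6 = 0.83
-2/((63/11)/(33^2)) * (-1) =2662/7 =380.29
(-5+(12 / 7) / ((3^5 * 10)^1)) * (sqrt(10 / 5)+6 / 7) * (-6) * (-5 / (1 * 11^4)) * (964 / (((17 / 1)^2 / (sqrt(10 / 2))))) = -27325544 * sqrt(10) / 799706061 - 54651088 * sqrt(5) / 1865980809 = -0.17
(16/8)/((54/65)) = 65/27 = 2.41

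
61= 61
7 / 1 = 7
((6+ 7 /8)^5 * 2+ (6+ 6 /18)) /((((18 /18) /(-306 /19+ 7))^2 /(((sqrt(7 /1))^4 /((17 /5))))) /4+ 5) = 11073439184246705 /1802136416256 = 6144.62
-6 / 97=-0.06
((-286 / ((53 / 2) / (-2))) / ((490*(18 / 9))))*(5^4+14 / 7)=13.81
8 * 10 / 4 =20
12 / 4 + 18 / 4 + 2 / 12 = 23 / 3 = 7.67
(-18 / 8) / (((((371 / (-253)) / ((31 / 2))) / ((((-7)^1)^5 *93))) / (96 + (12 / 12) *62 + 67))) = -3546356172975 / 424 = -8364047577.77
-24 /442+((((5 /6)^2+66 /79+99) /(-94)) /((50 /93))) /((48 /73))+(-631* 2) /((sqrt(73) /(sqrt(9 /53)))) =-3786* sqrt(3869) /3869-145555092161 /47265004800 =-63.95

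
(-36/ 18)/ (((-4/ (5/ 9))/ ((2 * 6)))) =10/ 3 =3.33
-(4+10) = -14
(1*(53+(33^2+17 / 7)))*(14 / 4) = 8011 / 2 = 4005.50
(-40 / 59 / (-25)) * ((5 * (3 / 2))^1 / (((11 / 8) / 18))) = 1728 / 649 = 2.66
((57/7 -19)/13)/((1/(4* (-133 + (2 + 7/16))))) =39691/91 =436.16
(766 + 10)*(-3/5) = -2328/5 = -465.60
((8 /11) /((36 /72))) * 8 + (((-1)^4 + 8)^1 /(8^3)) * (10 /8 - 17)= 11.36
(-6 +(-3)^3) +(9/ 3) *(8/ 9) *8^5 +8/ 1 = 262069/ 3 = 87356.33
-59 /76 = -0.78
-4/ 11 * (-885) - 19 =3331/ 11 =302.82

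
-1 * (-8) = 8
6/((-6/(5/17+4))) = -4.29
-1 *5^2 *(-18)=450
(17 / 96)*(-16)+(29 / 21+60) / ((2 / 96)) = 123625 / 42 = 2943.45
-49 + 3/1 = -46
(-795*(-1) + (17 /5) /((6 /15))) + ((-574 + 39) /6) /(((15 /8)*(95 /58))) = 774.47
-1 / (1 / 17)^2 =-289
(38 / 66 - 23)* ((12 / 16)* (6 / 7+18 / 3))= -8880 / 77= -115.32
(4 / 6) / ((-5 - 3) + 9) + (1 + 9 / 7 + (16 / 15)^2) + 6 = 15892 / 1575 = 10.09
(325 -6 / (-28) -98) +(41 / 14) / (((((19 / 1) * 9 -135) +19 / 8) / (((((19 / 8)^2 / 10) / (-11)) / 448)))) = 385001759279 / 1694443520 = 227.21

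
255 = 255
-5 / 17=-0.29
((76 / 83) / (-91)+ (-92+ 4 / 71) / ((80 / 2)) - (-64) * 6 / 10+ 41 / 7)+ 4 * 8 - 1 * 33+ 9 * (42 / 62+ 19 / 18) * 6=1597452079 / 11874395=134.53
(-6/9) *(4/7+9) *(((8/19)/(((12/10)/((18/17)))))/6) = -2680/6783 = -0.40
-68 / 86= -34 / 43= -0.79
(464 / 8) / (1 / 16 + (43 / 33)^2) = 1010592 / 30673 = 32.95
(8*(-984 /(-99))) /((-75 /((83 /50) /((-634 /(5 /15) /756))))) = 1524544 /2179375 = 0.70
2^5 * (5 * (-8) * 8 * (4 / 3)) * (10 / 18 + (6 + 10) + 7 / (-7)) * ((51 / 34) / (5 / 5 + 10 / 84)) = -40140800 / 141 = -284686.52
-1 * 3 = -3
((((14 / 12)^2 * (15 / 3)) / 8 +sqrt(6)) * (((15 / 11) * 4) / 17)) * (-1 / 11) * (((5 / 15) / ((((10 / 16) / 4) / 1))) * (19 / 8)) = -304 * sqrt(6) / 2057- 4655 / 37026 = -0.49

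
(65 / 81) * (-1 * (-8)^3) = 33280 / 81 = 410.86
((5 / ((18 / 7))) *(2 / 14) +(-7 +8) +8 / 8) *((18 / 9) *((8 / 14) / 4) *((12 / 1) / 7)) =1.12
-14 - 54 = -68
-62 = -62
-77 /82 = -0.94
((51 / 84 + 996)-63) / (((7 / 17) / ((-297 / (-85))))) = 7763877 / 980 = 7922.32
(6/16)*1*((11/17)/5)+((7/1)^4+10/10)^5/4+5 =13592956801568648873/680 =19989642355248013.05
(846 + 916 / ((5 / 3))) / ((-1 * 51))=-2326 / 85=-27.36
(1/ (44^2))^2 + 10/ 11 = 3407361/ 3748096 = 0.91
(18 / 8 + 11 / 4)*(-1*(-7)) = 35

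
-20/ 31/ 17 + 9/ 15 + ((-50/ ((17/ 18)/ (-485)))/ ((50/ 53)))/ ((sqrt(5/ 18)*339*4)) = 1481/ 2635 + 46269*sqrt(10)/ 3842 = 38.65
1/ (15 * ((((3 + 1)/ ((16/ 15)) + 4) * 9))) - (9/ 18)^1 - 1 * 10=-87877/ 8370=-10.50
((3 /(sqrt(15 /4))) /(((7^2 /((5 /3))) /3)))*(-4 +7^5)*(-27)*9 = -8166258*sqrt(15) /49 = -645464.92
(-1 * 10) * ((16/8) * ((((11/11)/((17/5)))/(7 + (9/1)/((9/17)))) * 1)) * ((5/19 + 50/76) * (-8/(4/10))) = 4375/969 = 4.51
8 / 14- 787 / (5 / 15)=-16523 / 7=-2360.43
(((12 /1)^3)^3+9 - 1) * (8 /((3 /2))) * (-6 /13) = -165112971520 /13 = -12700997809.23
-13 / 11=-1.18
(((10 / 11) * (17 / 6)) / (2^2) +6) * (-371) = -325367 / 132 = -2464.90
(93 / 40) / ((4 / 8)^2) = 93 / 10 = 9.30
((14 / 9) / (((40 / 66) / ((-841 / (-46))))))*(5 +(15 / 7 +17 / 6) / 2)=351.38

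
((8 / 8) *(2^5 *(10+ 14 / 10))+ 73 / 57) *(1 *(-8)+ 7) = -104333 / 285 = -366.08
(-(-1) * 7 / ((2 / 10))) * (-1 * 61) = -2135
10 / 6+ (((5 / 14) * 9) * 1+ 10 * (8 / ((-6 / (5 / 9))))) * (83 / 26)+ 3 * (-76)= -2355959 / 9828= -239.72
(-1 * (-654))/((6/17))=1853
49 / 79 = 0.62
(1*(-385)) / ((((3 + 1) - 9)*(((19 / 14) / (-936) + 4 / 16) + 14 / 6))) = 1009008 / 33833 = 29.82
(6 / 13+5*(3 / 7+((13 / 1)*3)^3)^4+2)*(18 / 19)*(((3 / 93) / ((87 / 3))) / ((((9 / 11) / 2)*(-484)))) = -1932383639308470855363872 / 5864641783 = -329497301081529.82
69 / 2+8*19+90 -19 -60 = 395 / 2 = 197.50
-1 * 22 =-22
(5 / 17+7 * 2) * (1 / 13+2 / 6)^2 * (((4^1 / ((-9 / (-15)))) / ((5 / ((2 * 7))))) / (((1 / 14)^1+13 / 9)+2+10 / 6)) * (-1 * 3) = -48771072 / 1876069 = -26.00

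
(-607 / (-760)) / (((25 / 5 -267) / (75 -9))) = -20031 / 99560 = -0.20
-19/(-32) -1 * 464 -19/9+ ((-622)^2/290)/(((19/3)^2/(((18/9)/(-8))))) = -7143192221/15075360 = -473.83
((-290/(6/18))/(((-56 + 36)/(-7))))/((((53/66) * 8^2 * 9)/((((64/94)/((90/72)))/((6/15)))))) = -2233/2491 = -0.90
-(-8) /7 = 8 /7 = 1.14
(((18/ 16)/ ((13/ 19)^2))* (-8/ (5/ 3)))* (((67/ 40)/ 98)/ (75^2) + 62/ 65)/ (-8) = 296114803293/ 215306000000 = 1.38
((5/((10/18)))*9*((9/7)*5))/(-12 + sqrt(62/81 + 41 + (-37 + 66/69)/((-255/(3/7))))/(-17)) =-500435846325/11521087064 + 557685*sqrt(39655284515)/80647609448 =-42.06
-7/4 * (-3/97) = 21/388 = 0.05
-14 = -14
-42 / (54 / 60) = -140 / 3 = -46.67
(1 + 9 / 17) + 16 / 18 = 370 / 153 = 2.42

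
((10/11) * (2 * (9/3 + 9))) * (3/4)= 180/11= 16.36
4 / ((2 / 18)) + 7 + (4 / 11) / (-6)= 1417 / 33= 42.94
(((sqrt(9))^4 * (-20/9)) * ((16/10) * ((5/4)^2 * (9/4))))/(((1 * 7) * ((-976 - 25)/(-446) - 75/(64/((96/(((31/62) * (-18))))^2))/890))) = -120570525/1745989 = -69.06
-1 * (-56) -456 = -400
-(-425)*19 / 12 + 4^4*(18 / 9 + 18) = 69515 / 12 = 5792.92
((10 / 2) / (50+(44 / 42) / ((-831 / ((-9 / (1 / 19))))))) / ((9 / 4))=9695 / 219078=0.04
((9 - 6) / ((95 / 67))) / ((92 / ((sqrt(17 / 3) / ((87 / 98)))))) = 3283 * sqrt(51) / 380190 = 0.06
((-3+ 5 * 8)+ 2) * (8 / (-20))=-78 / 5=-15.60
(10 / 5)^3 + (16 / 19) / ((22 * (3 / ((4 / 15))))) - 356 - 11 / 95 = -3273997 / 9405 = -348.11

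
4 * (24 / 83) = 96 / 83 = 1.16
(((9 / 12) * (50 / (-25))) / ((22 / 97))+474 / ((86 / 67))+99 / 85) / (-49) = -58511163 / 7880180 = -7.43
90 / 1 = 90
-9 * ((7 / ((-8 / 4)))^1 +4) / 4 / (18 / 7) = -7 / 16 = -0.44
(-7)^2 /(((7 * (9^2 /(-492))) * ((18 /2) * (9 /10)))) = -11480 /2187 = -5.25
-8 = -8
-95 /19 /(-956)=5 /956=0.01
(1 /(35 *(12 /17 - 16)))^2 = 289 /82810000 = 0.00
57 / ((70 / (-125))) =-1425 / 14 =-101.79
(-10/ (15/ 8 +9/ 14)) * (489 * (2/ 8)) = -22820/ 47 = -485.53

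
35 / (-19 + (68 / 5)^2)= 875 / 4149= 0.21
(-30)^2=900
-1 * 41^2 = -1681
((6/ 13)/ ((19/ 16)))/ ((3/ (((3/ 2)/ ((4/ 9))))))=108/ 247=0.44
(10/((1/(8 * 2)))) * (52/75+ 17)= 42464/15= 2830.93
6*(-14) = -84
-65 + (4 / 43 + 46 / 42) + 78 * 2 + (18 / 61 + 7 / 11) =56422441 / 605913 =93.12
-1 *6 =-6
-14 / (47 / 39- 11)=273 / 191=1.43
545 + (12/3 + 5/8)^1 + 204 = 6029/8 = 753.62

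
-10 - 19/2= -39/2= -19.50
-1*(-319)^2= -101761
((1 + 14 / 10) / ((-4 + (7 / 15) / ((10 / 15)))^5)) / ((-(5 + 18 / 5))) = 400000 / 560940633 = 0.00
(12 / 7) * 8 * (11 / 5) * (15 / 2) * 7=1584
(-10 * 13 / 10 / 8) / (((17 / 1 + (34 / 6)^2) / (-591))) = 5319 / 272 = 19.56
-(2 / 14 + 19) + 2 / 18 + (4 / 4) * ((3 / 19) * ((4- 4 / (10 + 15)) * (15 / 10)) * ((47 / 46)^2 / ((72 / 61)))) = -577089889 / 31660650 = -18.23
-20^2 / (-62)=200 / 31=6.45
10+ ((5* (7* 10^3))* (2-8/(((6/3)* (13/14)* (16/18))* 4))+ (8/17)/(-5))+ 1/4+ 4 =27610.31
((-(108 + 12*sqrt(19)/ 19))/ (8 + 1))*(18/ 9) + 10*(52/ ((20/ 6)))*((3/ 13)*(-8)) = -312 - 8*sqrt(19)/ 57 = -312.61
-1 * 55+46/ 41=-53.88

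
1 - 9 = -8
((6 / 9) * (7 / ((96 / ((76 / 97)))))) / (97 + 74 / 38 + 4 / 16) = 361 / 940221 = 0.00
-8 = -8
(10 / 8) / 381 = 5 / 1524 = 0.00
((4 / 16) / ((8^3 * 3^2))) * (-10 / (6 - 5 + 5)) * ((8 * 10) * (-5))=125 / 3456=0.04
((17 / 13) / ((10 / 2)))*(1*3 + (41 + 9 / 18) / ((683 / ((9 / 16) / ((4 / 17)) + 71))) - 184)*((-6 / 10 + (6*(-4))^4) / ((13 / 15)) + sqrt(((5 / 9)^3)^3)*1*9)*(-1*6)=3644113625*sqrt(5) / 46028736 + 3917248308078633 / 36936640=106053361.84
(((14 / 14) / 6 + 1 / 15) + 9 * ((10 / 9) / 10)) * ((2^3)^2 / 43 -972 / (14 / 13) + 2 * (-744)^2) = 6159712751 / 4515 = 1364277.46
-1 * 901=-901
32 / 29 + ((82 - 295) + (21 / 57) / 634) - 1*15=-79262477 / 349334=-226.90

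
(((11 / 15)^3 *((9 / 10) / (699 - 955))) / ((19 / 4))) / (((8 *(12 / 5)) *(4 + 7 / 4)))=-1331 / 503424000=-0.00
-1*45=-45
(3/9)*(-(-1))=1/3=0.33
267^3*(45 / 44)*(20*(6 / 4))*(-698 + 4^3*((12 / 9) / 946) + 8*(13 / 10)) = -2089044024362235 / 5203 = -401507596456.32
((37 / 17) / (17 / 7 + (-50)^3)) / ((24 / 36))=-259 / 9916474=-0.00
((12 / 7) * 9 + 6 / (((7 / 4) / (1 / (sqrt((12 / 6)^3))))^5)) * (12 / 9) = 32 * sqrt(2) / 16807 + 144 / 7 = 20.57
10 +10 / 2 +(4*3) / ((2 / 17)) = 117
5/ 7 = 0.71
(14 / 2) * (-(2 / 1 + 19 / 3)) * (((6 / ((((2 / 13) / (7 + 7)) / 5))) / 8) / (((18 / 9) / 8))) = -79625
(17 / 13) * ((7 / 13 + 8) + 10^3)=222887 / 169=1318.86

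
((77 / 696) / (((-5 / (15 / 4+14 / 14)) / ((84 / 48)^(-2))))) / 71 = -209 / 432390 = -0.00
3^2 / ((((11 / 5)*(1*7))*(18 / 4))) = 10 / 77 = 0.13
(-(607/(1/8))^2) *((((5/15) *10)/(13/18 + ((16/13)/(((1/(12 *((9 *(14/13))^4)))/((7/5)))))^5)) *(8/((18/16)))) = -0.00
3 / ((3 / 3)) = 3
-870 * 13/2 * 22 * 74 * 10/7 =-92063400/7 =-13151914.29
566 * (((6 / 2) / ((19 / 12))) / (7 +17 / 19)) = 3396 / 25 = 135.84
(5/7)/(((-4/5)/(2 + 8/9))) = -325/126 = -2.58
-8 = -8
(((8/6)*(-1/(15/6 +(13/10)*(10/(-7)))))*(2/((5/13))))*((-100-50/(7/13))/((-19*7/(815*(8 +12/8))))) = -847600/7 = -121085.71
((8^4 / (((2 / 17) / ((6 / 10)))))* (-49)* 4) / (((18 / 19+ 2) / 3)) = -20837376 / 5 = -4167475.20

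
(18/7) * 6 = 108/7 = 15.43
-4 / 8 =-1 / 2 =-0.50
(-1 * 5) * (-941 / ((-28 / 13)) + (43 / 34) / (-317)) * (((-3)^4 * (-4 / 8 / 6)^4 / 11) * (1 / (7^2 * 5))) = -65923035 / 20820681728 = -0.00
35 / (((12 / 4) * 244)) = 0.05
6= 6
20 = 20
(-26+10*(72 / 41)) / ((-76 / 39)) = 6747 / 1558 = 4.33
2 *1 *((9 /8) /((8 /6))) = 27 /16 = 1.69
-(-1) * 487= 487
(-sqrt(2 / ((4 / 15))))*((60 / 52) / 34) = -15*sqrt(30) / 884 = -0.09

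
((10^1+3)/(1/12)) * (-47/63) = -116.38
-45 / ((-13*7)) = 45 / 91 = 0.49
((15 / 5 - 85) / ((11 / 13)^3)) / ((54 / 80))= -7206160 / 35937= -200.52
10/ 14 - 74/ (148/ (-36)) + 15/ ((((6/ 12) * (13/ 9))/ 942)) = 1782083/ 91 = 19583.33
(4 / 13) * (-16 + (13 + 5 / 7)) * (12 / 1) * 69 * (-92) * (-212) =-1033555968 / 91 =-11357757.89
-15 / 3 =-5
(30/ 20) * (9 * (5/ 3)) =45/ 2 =22.50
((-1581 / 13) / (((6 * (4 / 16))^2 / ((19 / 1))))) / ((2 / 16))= -320416 / 39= -8215.79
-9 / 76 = -0.12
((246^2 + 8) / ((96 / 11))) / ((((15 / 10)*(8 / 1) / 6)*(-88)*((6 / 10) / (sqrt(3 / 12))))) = -75655 / 2304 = -32.84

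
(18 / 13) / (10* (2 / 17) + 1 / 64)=1.16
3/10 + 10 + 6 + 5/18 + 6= 1016/45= 22.58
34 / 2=17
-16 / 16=-1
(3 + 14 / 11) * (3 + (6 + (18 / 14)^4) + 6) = 2001072 / 26411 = 75.77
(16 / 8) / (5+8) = 2 / 13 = 0.15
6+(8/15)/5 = 458/75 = 6.11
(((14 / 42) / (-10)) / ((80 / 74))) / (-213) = 37 / 255600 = 0.00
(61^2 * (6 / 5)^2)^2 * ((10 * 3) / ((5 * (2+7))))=11962806624 / 625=19140490.60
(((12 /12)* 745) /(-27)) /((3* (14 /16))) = -5960 /567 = -10.51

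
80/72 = 10/9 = 1.11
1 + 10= 11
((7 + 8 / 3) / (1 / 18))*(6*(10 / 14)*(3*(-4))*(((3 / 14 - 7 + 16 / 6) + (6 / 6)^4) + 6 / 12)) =1148400 / 49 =23436.73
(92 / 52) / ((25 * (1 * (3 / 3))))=23 / 325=0.07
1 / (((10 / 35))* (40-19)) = 1 / 6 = 0.17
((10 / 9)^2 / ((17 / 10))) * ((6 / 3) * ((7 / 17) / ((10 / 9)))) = 1400 / 2601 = 0.54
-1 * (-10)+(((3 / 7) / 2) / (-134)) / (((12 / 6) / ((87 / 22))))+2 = 990267 / 82544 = 12.00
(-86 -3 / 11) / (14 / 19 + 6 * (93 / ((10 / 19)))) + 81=80.92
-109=-109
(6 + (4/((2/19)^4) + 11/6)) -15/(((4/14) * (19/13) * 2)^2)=564313663/17328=32566.58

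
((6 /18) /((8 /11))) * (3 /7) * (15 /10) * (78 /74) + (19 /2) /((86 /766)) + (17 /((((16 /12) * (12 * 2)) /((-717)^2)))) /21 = 4665121631 /356384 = 13090.15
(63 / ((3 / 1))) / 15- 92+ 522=2157 / 5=431.40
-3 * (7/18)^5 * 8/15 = -16807/1180980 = -0.01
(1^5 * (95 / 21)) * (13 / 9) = 1235 / 189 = 6.53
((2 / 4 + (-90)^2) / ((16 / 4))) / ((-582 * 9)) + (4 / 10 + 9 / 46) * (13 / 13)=1007309 / 4818960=0.21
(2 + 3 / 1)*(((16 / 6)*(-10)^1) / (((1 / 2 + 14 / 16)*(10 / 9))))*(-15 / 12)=1200 / 11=109.09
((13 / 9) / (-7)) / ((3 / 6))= -26 / 63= -0.41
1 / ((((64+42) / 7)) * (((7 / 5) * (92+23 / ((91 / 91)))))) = 1 / 2438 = 0.00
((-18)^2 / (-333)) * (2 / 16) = -9 / 74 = -0.12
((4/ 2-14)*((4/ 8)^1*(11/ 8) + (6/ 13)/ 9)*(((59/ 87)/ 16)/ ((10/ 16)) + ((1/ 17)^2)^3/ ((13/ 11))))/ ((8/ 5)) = -8534735021773/ 22713259328448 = -0.38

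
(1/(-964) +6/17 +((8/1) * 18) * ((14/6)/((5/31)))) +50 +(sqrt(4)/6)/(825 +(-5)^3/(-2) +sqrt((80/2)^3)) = 12145147841549/5692453740 - 64 * sqrt(10)/1736775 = 2133.55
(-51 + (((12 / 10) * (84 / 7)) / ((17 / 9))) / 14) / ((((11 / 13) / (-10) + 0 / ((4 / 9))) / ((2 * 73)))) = 113959716 / 1309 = 87058.61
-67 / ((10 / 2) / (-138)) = 9246 / 5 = 1849.20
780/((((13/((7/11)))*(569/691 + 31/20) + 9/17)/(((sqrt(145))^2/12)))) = 15500166500/80609891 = 192.29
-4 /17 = -0.24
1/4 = 0.25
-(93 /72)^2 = -961 /576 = -1.67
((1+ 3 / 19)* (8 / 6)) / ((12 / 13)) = 286 / 171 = 1.67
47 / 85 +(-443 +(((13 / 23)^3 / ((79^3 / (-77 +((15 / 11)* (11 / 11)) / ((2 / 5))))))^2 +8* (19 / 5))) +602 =281215900976343280784776381 / 1480450364356358806972660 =189.95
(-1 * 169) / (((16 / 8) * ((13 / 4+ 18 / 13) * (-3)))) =4394 / 723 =6.08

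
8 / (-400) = -1 / 50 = -0.02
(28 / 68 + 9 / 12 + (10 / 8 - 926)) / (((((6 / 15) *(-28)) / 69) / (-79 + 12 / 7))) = -418644735 / 952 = -439752.87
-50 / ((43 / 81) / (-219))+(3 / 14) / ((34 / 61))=422196069 / 20468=20627.13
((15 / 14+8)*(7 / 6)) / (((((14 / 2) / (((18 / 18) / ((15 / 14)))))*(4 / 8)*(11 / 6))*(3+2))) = 254 / 825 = 0.31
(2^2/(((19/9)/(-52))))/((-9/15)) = 3120/19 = 164.21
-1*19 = -19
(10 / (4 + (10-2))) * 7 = 35 / 6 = 5.83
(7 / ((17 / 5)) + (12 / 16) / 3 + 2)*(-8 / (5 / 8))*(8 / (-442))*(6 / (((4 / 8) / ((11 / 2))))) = 65.88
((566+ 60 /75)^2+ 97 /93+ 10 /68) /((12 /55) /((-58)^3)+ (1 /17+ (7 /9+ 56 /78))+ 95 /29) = 37959144155862501 /570741171895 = 66508.51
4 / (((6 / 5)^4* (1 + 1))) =625 / 648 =0.96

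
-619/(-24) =619/24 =25.79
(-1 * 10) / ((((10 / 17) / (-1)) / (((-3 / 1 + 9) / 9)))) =34 / 3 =11.33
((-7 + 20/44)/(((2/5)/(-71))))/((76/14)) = 44730/209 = 214.02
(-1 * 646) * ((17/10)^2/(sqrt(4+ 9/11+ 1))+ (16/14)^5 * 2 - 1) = -31478934/16807 - 93347 * sqrt(11)/400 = -2646.96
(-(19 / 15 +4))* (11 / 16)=-869 / 240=-3.62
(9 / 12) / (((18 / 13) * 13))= 1 / 24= 0.04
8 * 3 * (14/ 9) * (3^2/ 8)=42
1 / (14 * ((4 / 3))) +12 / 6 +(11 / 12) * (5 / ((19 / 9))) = 4495 / 1064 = 4.22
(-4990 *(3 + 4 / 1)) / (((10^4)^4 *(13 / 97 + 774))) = -338821 / 75091000000000000000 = -0.00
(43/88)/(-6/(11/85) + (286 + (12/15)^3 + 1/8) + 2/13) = 69875/34381091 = 0.00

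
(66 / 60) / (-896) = -11 / 8960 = -0.00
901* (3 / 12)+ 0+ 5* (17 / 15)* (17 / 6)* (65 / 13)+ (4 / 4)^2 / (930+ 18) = 217231 / 711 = 305.53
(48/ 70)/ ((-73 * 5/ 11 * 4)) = -66/ 12775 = -0.01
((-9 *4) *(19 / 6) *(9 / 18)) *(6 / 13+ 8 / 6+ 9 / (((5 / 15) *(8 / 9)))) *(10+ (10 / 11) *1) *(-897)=197377605 / 11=17943418.64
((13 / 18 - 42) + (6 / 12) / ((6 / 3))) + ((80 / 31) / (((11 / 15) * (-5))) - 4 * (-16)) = 273367 / 12276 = 22.27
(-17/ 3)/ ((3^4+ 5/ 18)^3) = -33048/ 3131359847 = -0.00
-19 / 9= -2.11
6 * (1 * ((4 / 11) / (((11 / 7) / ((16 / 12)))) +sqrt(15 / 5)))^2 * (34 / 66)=7616 * sqrt(3) / 3993 +13866934 / 1449459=12.87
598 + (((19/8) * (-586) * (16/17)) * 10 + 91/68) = -12499.49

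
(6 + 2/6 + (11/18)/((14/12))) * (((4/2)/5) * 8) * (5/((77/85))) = 65280/539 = 121.11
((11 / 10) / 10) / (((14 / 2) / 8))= 22 / 175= 0.13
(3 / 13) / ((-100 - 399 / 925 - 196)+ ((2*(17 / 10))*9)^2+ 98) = 925 / 2957864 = 0.00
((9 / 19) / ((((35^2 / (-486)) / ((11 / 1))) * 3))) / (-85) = 16038 / 1978375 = 0.01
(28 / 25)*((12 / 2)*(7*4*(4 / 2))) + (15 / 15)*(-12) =9108 / 25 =364.32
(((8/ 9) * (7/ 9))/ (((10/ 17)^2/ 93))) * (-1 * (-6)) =250852/ 225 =1114.90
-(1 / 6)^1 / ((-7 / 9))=3 / 14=0.21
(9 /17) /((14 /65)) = 585 /238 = 2.46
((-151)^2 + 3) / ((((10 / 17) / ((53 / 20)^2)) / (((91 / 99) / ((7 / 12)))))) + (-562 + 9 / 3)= 3534506339 / 8250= 428425.01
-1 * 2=-2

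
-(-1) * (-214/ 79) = -214/ 79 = -2.71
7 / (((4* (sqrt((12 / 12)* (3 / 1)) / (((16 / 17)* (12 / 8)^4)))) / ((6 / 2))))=14.44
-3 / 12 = -1 / 4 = -0.25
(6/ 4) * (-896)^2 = 1204224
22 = 22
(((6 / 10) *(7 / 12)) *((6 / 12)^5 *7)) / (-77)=-7 / 7040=-0.00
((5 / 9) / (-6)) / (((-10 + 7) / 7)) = 35 / 162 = 0.22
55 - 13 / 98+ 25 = 7827 / 98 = 79.87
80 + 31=111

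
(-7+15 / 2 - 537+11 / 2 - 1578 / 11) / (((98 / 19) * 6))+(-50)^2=5343013 / 2156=2478.21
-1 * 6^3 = -216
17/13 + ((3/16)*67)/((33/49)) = 45671/2288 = 19.96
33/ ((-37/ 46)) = -1518/ 37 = -41.03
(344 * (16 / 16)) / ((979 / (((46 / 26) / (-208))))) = -989 / 330902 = -0.00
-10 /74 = -5 /37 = -0.14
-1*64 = -64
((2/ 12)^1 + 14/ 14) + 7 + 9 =103/ 6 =17.17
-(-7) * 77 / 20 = 539 / 20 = 26.95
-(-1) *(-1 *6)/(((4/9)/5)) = -135/2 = -67.50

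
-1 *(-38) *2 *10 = 760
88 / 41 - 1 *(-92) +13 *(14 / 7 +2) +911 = 43343 / 41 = 1057.15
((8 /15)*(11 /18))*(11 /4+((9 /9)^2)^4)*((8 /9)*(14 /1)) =1232 /81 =15.21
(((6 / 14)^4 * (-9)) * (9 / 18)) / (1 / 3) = -0.46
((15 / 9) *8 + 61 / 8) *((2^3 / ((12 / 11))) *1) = 5533 / 36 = 153.69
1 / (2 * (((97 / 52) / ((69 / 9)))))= 2.05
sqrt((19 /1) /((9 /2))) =sqrt(38) /3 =2.05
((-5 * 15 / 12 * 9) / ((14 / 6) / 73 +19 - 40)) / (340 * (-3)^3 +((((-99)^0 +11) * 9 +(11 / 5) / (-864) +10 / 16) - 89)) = -0.00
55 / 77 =5 / 7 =0.71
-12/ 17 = -0.71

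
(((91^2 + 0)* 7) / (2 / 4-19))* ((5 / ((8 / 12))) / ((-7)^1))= 124215 / 37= 3357.16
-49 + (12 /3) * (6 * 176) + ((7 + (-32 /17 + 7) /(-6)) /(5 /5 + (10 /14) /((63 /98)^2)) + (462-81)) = 34250713 /7514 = 4558.25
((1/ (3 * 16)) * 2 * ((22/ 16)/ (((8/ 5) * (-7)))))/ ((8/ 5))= -275/ 86016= -0.00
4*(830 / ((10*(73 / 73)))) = 332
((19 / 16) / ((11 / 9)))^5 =146211169851 / 168874213376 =0.87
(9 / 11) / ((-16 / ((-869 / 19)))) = 711 / 304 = 2.34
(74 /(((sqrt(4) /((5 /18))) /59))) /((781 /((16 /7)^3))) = 22353920 /2410947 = 9.27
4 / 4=1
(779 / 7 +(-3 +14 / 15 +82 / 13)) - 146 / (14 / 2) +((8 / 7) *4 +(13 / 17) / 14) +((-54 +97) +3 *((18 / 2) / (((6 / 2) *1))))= 7021631 / 46410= 151.30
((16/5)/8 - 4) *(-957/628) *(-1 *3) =-25839/1570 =-16.46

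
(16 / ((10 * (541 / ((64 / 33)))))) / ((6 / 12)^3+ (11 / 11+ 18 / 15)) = 4096 / 1660329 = 0.00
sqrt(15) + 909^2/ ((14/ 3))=sqrt(15) + 2478843/ 14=177064.09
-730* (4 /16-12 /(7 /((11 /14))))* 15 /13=1177125 /1274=923.96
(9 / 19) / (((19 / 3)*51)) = 9 / 6137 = 0.00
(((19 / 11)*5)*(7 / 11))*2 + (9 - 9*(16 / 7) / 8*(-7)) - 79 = -4962 / 121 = -41.01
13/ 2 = 6.50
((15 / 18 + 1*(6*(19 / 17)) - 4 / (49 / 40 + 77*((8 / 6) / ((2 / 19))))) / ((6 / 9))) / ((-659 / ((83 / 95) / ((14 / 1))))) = -7475630969 / 6984340512520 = -0.00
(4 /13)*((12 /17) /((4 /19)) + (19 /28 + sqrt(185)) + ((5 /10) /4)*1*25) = 6813 /3094 + 4*sqrt(185) /13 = 6.39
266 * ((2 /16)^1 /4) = 133 /16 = 8.31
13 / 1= 13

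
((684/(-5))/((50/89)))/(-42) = 5073/875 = 5.80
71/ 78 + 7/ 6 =27/ 13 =2.08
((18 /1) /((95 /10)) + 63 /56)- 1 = 307 /152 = 2.02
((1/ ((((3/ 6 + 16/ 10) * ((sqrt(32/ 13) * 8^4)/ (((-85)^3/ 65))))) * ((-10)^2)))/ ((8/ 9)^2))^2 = 439907195025/ 5603111255146496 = 0.00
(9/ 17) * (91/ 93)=273/ 527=0.52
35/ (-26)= -35/ 26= -1.35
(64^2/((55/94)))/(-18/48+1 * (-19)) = -3080192/8525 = -361.31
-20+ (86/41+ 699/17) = 23.22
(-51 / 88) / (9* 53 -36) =-17 / 12936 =-0.00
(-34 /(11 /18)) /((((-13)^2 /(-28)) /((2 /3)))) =11424 /1859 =6.15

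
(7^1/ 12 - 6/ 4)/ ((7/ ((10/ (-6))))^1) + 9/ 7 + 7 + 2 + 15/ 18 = 2857/ 252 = 11.34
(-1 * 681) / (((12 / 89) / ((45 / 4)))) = -909135 / 16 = -56820.94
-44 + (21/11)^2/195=-345913/7865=-43.98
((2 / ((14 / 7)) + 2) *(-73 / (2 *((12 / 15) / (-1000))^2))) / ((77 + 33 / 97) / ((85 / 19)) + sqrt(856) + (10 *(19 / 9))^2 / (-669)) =141922482477230493298828125 / 28930976832841592069 - 17076849178580192373046875 *sqrt(214) / 28930976832841592069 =-3729230.61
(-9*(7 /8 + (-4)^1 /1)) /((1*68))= 225 /544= 0.41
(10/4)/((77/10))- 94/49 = -859/539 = -1.59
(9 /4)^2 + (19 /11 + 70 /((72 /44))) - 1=76931 /1584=48.57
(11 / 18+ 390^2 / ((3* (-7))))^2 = 832698225529 / 15876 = 52450127.58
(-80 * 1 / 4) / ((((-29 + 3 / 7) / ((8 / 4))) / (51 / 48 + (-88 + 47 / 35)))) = -47933 / 400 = -119.83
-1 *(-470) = 470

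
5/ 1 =5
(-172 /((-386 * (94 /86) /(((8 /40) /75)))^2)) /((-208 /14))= 556549 /1203389474625000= 0.00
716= 716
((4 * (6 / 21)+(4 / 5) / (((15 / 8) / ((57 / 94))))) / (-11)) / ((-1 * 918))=524 / 3775275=0.00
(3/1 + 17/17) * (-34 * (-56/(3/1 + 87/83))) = 5644/3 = 1881.33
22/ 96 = 11/ 48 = 0.23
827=827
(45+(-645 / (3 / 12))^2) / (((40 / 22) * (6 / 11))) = 53695323 / 8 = 6711915.38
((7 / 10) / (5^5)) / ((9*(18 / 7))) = 49 / 5062500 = 0.00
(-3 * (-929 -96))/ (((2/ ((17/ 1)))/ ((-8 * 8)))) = -1672800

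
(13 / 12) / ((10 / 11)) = 143 / 120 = 1.19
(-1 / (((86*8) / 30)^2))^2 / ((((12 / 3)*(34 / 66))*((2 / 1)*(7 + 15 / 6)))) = 1670625 / 18092404293632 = 0.00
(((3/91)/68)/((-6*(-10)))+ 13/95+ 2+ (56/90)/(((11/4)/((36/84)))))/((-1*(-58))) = 0.04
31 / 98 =0.32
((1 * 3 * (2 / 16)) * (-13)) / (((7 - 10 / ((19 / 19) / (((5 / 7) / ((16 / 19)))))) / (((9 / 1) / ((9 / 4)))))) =1092 / 83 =13.16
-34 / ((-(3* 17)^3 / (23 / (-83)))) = -46 / 647649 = -0.00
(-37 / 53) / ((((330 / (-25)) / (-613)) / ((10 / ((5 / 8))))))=-518.72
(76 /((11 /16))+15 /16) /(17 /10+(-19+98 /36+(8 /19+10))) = -16775955 /625504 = -26.82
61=61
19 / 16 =1.19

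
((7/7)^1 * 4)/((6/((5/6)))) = 5/9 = 0.56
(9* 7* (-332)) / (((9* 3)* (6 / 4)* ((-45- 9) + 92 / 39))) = 10.00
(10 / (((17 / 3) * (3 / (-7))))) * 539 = -37730 / 17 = -2219.41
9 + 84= 93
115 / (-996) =-115 / 996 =-0.12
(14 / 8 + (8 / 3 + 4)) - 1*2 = 77 / 12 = 6.42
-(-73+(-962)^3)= 890277201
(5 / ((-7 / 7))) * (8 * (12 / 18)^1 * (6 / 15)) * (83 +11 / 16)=-892.67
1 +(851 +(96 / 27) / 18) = 69028 / 81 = 852.20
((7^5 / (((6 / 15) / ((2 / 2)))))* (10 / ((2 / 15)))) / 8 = 6302625 / 16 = 393914.06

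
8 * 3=24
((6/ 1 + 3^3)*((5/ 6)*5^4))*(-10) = -171875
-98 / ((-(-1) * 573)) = -98 / 573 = -0.17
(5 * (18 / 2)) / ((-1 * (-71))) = 45 / 71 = 0.63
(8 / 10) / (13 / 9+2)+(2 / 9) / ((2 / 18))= 346 / 155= 2.23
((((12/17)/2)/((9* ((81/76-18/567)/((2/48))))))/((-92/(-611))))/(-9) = -0.00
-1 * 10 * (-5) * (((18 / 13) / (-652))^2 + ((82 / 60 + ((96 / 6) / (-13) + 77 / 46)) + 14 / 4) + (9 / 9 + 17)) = 722187273055 / 619642218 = 1165.49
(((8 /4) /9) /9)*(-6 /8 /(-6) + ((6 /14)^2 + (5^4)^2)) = 51041707 /5292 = 9645.07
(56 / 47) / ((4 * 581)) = 2 / 3901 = 0.00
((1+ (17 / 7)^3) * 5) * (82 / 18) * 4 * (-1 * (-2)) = 957760 / 343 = 2792.30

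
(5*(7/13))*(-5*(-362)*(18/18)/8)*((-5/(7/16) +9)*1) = -76925/52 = -1479.33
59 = 59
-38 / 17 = -2.24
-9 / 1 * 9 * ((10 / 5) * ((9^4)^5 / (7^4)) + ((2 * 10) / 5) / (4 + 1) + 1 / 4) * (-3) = 118172508262033360198023 / 48020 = 2460901879675830074.93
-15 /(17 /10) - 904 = -15518 /17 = -912.82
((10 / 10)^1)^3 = 1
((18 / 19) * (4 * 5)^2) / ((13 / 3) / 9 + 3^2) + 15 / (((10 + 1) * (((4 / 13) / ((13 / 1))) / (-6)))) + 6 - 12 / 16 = -502377 / 1672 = -300.46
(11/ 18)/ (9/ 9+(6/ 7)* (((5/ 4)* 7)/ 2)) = 22/ 171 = 0.13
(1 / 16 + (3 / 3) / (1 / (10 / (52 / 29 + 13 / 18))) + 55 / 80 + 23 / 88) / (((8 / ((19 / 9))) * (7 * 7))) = 10948123 / 407639232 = 0.03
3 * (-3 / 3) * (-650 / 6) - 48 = 277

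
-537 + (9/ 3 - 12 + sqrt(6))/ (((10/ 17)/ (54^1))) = -6816/ 5 + 459 * sqrt(6)/ 5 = -1138.34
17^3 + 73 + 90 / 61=304236 / 61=4987.48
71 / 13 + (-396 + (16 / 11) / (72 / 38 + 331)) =-353228323 / 904475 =-390.53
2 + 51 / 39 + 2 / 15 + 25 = 5546 / 195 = 28.44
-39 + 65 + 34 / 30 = 407 / 15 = 27.13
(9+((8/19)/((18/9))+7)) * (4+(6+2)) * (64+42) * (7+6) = 5093088/19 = 268057.26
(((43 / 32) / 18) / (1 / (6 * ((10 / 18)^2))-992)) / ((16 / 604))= -162325 / 57108096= -0.00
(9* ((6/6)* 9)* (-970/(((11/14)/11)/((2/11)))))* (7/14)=-1099980/11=-99998.18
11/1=11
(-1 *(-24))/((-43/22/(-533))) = 6544.74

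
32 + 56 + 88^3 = 681560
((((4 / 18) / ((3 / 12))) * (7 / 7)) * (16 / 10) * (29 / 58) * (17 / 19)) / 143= 544 / 122265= 0.00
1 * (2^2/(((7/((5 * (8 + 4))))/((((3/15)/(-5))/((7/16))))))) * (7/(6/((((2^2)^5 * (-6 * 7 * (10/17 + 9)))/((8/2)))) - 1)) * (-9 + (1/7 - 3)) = -886636544/3407985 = -260.16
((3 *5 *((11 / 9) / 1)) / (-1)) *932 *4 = -205040 / 3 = -68346.67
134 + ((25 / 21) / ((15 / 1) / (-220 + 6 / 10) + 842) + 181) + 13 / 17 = 104115934297 / 329724843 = 315.77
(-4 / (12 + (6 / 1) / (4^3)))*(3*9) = -384 / 43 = -8.93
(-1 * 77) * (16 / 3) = -1232 / 3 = -410.67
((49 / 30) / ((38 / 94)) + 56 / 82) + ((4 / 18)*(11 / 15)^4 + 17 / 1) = 21.79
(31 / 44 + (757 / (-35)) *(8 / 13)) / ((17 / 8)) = -504718 / 85085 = -5.93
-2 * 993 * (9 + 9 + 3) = -41706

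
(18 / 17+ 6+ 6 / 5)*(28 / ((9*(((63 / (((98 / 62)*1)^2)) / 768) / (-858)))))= -54846984192 / 81685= -671444.99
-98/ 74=-49/ 37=-1.32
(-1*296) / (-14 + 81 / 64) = 18944 / 815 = 23.24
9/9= 1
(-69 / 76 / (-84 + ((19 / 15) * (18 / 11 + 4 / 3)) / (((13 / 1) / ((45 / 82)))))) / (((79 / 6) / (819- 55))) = 463610862 / 737833061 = 0.63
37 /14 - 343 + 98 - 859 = -15419 /14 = -1101.36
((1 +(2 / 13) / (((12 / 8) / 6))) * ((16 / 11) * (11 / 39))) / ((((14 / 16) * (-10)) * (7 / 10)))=-128 / 1183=-0.11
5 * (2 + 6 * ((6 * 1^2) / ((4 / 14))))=640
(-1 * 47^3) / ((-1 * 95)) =103823 / 95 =1092.87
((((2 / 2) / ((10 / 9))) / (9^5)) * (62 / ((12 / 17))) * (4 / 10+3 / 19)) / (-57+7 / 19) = -27931 / 2117890800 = -0.00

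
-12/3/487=-0.01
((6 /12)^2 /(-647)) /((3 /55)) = -55 /7764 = -0.01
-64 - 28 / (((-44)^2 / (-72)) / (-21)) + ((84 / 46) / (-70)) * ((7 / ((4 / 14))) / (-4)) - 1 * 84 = -169.71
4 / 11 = 0.36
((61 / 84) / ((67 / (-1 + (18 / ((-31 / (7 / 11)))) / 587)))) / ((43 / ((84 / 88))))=-12217873 / 50747939176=-0.00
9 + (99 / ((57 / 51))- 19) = 1493 / 19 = 78.58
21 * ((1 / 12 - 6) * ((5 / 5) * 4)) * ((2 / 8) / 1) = -497 / 4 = -124.25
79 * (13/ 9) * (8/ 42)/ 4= 1027/ 189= 5.43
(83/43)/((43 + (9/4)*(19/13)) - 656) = -4316/1363315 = -0.00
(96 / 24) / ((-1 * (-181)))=4 / 181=0.02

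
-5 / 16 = -0.31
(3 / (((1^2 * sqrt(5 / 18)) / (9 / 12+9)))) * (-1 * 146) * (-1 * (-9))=-230607 * sqrt(10) / 10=-72924.34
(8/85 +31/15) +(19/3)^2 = 32338/765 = 42.27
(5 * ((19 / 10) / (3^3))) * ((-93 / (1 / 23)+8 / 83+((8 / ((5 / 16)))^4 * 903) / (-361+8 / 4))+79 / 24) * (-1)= 9192385786559639 / 24135570000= 380864.67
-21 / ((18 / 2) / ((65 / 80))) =-91 / 48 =-1.90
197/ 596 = 0.33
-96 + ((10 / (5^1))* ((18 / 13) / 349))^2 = -1976098128 / 20584369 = -96.00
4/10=2/5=0.40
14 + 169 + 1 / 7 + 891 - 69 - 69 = 6553 / 7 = 936.14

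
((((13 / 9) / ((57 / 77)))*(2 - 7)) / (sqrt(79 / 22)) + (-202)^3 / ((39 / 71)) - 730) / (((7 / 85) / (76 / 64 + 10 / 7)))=-148728451055 / 312 - 17807075*sqrt(1738) / 4539024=-476693916.93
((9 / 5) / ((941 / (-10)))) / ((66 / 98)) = -294 / 10351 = -0.03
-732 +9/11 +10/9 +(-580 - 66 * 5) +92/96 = -1639.11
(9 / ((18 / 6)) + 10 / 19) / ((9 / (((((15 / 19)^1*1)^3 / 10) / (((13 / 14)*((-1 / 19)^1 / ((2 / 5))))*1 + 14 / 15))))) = 1055250 / 44398307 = 0.02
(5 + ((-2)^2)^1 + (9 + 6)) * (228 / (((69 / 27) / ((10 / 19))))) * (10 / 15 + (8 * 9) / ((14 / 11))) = 10385280 / 161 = 64504.84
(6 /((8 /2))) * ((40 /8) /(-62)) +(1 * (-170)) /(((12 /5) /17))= -447995 /372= -1204.29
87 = 87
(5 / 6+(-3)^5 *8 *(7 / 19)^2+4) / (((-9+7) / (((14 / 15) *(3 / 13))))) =302113 / 10830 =27.90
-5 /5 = -1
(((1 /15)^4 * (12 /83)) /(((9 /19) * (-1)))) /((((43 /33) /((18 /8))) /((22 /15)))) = -4598 /301134375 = -0.00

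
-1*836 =-836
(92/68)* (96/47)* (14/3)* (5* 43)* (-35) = -77537600/799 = -97043.30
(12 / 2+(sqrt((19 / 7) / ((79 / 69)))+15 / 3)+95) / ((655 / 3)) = 3*sqrt(724983) / 362215+318 / 655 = 0.49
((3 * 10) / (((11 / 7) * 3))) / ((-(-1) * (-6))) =-35 / 33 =-1.06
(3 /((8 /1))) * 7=21 /8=2.62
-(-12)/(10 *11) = 6/55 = 0.11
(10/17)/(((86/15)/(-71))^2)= 90.21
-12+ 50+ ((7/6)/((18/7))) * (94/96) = 199295/5184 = 38.44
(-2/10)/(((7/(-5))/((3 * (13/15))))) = 13/35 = 0.37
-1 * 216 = -216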